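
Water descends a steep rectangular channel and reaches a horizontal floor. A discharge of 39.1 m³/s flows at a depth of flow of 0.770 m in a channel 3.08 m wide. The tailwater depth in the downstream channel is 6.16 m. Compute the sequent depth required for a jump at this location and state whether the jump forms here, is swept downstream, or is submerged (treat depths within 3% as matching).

y₂ = 6.16 m; the jump forms here

q = Q/b = 39.1/3.08 = 12.7 m²/s; V₁ = q/y₁ = 16.5 m/s. Fr₁ = V₁/√(g·y₁) = 6.00.
From the momentum equation for a rectangular channel, y₂/y₁ = ½[√(1 + 8Fr₁²) − 1] = ½[√288.9 − 1] = 8.00.
y₂ = 8.00 × 0.770 = 6.16 m.
Tailwater y_tw = 6.16 m: y_tw ≈ y₂, so the jump forms here.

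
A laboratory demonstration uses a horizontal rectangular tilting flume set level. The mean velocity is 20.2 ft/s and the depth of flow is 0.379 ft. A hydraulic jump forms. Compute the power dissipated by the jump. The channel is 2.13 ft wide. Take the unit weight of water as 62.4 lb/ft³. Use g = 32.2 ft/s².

P = 6.83 hp

Fr₁ = V₁/√(g·y₁) = 20.2/√(32.2×0.379) = 5.78.
Bélanger equation: y₂/y₁ = ½[√(1 + 8Fr₁²) − 1] = ½[√268.5 − 1] = 7.69.
y₂ = 7.69 × 0.379 = 2.92 ft.
Head loss: ΔE = (y₂ − y₁)³/(4y₁y₂) = (2.92 − 0.379)³/(4×0.379×2.92) = 16.3/4.42 = 3.69 ft.
q = V₁·y₁ = 20.2 × 0.379 = 7.66 ft²/s. Q = q·b = 7.66 × 2.13 = 16.3 cfs. P = γ·Q·ΔE/550 = 62.4 × 16.3 × 3.69 / 550 = 6.83 hp.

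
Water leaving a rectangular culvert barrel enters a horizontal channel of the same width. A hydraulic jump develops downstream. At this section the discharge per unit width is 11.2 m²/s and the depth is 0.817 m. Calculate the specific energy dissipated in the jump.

V₁ = q/y₁ = 11.2/0.817 = 13.7 m/s. Fr₁ = V₁/√(g·y₁) = 13.7/√(9.81×0.817) = 4.84.
Conjugate-depth relation: y₂/y₁ = ½[√(1 + 8Fr₁²) − 1] = ½[√188.6 − 1] = 6.37.
y₂ = 6.37 × 0.817 = 5.20 m.
V₂ = q/y₂ = 11.2/5.20 = 2.15 m/s. E₁ = y₁ + V₁²/2g = 10.4 m; E₂ = y₂ + V₂²/2g = 5.44 m. ΔE = E₁ − E₂ = 4.96 m.

ΔE = 4.96 m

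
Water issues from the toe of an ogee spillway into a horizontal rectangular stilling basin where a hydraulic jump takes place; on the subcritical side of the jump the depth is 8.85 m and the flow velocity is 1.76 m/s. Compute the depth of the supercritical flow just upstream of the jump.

y₁ = 0.592 m

Fr₂ = V₂/√(g·y₂) = 1.76/√(9.81×8.85) = 0.189.
The Bélanger relation is symmetric: y₁/y₂ = ½[√(1 + 8Fr₂²) − 1] = ½[√1.285 − 1] = 0.0669.
y₁ = 0.0669 × 8.85 = 0.592 m.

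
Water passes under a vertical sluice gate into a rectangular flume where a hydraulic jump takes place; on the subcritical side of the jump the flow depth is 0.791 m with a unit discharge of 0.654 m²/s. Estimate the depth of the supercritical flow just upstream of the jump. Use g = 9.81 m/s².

y₁ = 0.121 m

V₂ = q/y₂ = 0.654/0.791 = 0.827 m/s; Fr₂ = V₂/√(g·y₂) = 0.297.
Applying the sequent-depth relation in reverse, y₁/y₂ = ½[√(1 + 8Fr₂²) − 1] = ½[√1.705 − 1] = 0.153.
y₁ = 0.153 × 0.791 = 0.121 m.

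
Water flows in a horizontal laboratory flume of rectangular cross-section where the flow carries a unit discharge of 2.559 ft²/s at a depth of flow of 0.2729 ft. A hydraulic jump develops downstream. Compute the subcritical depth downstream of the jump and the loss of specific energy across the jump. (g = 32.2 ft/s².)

y₂ = 1.092 ft; ΔE = 0.4610 ft

V₁ = q/y₁ = 2.559/0.2729 = 9.377 ft/s. Fr₁ = V₁/√(g·y₁) = 9.377/√(32.2×0.2729) = 3.163.
Sequent-depth ratio: y₂/y₁ = ½[√(1 + 8Fr₁²) − 1] = ½[√81.051 − 1] = 4.001.
y₂ = 4.001 × 0.2729 = 1.092 ft.
Head loss: ΔE = (y₂ − y₁)³/(4y₁y₂) = (1.092 − 0.2729)³/(4×0.2729×1.092) = 0.5495/1.192 = 0.4610 ft.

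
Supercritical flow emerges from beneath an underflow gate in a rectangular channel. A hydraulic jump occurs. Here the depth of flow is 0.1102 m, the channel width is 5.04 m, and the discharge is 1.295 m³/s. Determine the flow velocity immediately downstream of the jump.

V₂ = 0.8602 m/s

q = Q/b = 1.295/5.04 = 0.2569 m²/s; V₁ = q/y₁ = 2.332 m/s. Fr₁ = V₁/√(g·y₁) = 2.242.
By Bélanger, y₂/y₁ = ½[√(1 + 8Fr₁²) − 1] = ½[√41.230 − 1] = 2.711.
y₂ = 2.711 × 0.1102 = 0.2987 m.
V₂ = q/y₂ = 0.2569/0.2987 = 0.8602 m/s.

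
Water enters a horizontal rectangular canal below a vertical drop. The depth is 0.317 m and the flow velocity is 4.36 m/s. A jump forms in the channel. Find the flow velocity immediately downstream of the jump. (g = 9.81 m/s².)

V₂ = 1.44 m/s

Fr₁ = V₁/√(g·y₁) = 4.36/√(9.81×0.317) = 2.47.
From the momentum equation for a rectangular channel, y₂/y₁ = ½[√(1 + 8Fr₁²) − 1] = ½[√49.90 − 1] = 3.03.
y₂ = 3.03 × 0.317 = 0.961 m.
q = V₁·y₁ = 4.36 × 0.317 = 1.38 m²/s.
V₂ = q/y₂ = 1.38/0.961 = 1.44 m/s.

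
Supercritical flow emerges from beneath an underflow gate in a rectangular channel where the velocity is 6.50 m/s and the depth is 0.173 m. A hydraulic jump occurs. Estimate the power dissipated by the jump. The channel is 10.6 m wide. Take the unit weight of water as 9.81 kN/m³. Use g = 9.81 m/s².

P = 133 kW

Fr₁ = V₁/√(g·y₁) = 6.50/√(9.81×0.173) = 4.99.
From the momentum equation for a rectangular channel, y₂/y₁ = ½[√(1 + 8Fr₁²) − 1] = ½[√200.2 − 1] = 6.57.
y₂ = 6.57 × 0.173 = 1.14 m.
Head loss: ΔE = (y₂ − y₁)³/(4y₁y₂) = (1.14 − 0.173)³/(4×0.173×1.14) = 0.897/0.787 = 1.14 m.
q = V₁·y₁ = 6.50 × 0.173 = 1.12 m²/s. Q = q·b = 1.12 × 10.6 = 11.9 m³/s. P = γ·Q·ΔE = 9.81 × 11.9 × 1.14 = 133 kW.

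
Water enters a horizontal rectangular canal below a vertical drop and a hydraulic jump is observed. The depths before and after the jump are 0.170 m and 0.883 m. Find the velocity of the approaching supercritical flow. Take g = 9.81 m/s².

V₁ = 5.18 m/s

For a rectangular channel the momentum equation gives q² = ½·g·y₁·y₂·(y₁ + y₂) = ½×9.81×0.170×0.883×1.05 = 0.775.
q = √0.775 = 0.881 m²/s.
V₁ = q/y₁ = 0.881/0.170 = 5.18 m/s.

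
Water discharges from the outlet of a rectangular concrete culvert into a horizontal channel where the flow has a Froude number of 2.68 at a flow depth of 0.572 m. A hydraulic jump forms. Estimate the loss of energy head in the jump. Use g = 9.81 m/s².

Fr₁ = 2.68 (given).
From the momentum equation for a rectangular channel, y₂/y₁ = ½[√(1 + 8Fr₁²) − 1] = ½[√58.46 − 1] = 3.32.
y₂ = 3.32 × 0.572 = 1.90 m.
V₁ = Fr₁·√(g·y₁) = 2.68×√(9.81×0.572) = 6.35 m/s; q = V₁·y₁ = 3.63 m²/s. V₂ = q/y₂ = 3.63/1.90 = 1.91 m/s. E₁ = y₁ + V₁²/2g = 2.63 m; E₂ = y₂ + V₂²/2g = 2.09 m. ΔE = E₁ − E₂ = 0.539 m.

ΔE = 0.539 m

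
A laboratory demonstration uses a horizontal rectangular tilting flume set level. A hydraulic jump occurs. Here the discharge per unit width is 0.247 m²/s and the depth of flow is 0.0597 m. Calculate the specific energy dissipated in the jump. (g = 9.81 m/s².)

ΔE = 0.488 m

V₁ = q/y₁ = 0.247/0.0597 = 4.14 m/s. Fr₁ = V₁/√(g·y₁) = 4.14/√(9.81×0.0597) = 5.41.
By Bélanger, y₂/y₁ = ½[√(1 + 8Fr₁²) − 1] = ½[√234.8 − 1] = 7.16.
y₂ = 7.16 × 0.0597 = 0.428 m.
Head loss: ΔE = (y₂ − y₁)³/(4y₁y₂) = (0.428 − 0.0597)³/(4×0.0597×0.428) = 0.0498/0.102 = 0.488 m.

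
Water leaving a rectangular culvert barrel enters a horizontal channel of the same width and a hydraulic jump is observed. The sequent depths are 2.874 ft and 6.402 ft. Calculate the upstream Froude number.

For a rectangular channel the momentum equation gives q² = ½·g·y₁·y₂·(y₁ + y₂) = ½×32.2×2.874×6.402×9.276 = 2748.
q = √2748 = 52.42 ft²/s.
V₁ = q/y₁ = 18.24 ft/s; Fr₁ = V₁/√(g·y₁) = 1.896.

Fr₁ = 1.896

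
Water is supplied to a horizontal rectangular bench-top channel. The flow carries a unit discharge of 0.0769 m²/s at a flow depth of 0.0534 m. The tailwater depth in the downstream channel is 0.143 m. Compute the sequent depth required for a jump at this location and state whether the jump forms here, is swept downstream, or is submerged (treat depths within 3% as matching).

V₁ = q/y₁ = 0.0769/0.0534 = 1.44 m/s. Fr₁ = V₁/√(g·y₁) = 1.44/√(9.81×0.0534) = 1.99.
By Bélanger, y₂/y₁ = ½[√(1 + 8Fr₁²) − 1] = ½[√32.67 − 1] = 2.36.
y₂ = 2.36 × 0.0534 = 0.126 m.
Tailwater y_tw = 0.143 m: y_tw > y₂, so the jump is submerged.

y₂ = 0.126 m; the jump is submerged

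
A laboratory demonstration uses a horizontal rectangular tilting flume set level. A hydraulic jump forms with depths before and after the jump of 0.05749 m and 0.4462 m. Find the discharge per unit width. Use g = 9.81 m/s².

For a rectangular channel the momentum equation gives q² = ½·g·y₁·y₂·(y₁ + y₂) = ½×9.81×0.05749×0.4462×0.5037 = 0.06338.
q = √0.06338 = 0.2517 m²/s.

q = 0.2517 m²/s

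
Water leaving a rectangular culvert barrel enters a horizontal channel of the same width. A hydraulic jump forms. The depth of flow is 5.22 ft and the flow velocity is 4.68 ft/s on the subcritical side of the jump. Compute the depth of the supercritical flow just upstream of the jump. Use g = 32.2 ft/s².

y₁ = 1.12 ft

Fr₂ = V₂/√(g·y₂) = 4.68/√(32.2×5.22) = 0.361.
Applying the sequent-depth relation in reverse, y₁/y₂ = ½[√(1 + 8Fr₂²) − 1] = ½[√2.042 − 1] = 0.215.
y₁ = 0.215 × 5.22 = 1.12 ft.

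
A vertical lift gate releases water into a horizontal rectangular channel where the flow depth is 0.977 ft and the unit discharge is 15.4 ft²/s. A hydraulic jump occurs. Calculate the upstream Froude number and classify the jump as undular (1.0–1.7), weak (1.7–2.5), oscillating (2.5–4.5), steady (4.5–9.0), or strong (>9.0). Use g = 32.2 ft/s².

Fr₁ = 2.81; oscillating jump

V₁ = q/y₁ = 15.4/0.977 = 15.8 ft/s. Fr₁ = V₁/√(g·y₁) = 15.8/√(32.2×0.977) = 2.81.
Fr₁ = 2.81 lies in the oscillating range.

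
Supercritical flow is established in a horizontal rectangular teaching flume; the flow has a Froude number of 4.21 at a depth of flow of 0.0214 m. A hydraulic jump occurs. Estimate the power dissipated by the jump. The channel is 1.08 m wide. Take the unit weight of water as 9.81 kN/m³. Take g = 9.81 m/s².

Fr₁ = 4.21 (given).
By Bélanger, y₂/y₁ = ½[√(1 + 8Fr₁²) − 1] = ½[√142.8 − 1] = 5.47.
y₂ = 5.47 × 0.0214 = 0.117 m.
V₁ = Fr₁·√(g·y₁) = 4.21×√(9.81×0.0214) = 1.93 m/s; q = V₁·y₁ = 0.0413 m²/s. V₂ = q/y₂ = 0.0413/0.117 = 0.352 m/s. E₁ = y₁ + V₁²/2g = 0.211 m; E₂ = y₂ + V₂²/2g = 0.123 m. ΔE = E₁ − E₂ = 0.0876 m.
Q = q·b = 0.0413 × 1.08 = 0.0446 m³/s. P = γ·Q·ΔE = 9.81 × 0.0446 × 0.0876 = 0.0383 kW.

P = 0.0383 kW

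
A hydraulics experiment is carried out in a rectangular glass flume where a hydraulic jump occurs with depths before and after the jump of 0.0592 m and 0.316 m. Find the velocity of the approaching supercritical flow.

For a rectangular channel the momentum equation gives q² = ½·g·y₁·y₂·(y₁ + y₂) = ½×9.81×0.0592×0.316×0.375 = 0.0344.
q = √0.0344 = 0.186 m²/s.
V₁ = q/y₁ = 0.186/0.0592 = 3.13 m/s.

V₁ = 3.13 m/s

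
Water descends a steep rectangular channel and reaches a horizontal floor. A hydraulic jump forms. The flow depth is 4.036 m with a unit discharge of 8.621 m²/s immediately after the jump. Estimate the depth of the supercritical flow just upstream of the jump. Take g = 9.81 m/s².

y₁ = 0.7796 m

V₂ = q/y₂ = 8.621/4.036 = 2.136 m/s; Fr₂ = V₂/√(g·y₂) = 0.3395.
The Bélanger relation is symmetric: y₁/y₂ = ½[√(1 + 8Fr₂²) − 1] = ½[√1.9219 − 1] = 0.1932.
y₁ = 0.1932 × 4.036 = 0.7796 m.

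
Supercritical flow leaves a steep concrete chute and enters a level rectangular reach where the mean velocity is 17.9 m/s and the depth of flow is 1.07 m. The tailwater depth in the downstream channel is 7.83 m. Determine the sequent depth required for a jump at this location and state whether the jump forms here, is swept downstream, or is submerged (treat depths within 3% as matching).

y₂ = 7.84 m; the jump forms here

Fr₁ = V₁/√(g·y₁) = 17.9/√(9.81×1.07) = 5.52.
From the momentum equation for a rectangular channel, y₂/y₁ = ½[√(1 + 8Fr₁²) − 1] = ½[√245.2 − 1] = 7.33.
y₂ = 7.33 × 1.07 = 7.84 m.
Tailwater y_tw = 7.83 m: y_tw ≈ y₂, so the jump forms here.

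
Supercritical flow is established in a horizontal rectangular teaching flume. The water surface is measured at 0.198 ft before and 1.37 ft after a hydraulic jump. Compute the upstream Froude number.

For a rectangular channel the momentum equation gives q² = ½·g·y₁·y₂·(y₁ + y₂) = ½×32.2×0.198×1.37×1.57 = 6.85.
q = √6.85 = 2.62 ft²/s.
V₁ = q/y₁ = 13.2 ft/s; Fr₁ = V₁/√(g·y₁) = 5.23.

Fr₁ = 5.23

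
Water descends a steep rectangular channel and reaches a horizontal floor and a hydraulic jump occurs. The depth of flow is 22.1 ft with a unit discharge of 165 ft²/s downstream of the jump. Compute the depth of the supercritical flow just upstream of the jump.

y₁ = 3.04 ft

V₂ = q/y₂ = 165/22.1 = 7.47 ft/s; Fr₂ = V₂/√(g·y₂) = 0.280.
The Bélanger relation is symmetric: y₁/y₂ = ½[√(1 + 8Fr₂²) − 1] = ½[√1.627 − 1] = 0.138.
y₁ = 0.138 × 22.1 = 3.04 ft.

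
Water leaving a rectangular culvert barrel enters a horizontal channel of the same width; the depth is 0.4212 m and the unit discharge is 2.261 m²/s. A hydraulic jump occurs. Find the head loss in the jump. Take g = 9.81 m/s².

V₁ = q/y₁ = 2.261/0.4212 = 5.368 m/s. Fr₁ = V₁/√(g·y₁) = 5.368/√(9.81×0.4212) = 2.641.
Conjugate-depth relation: y₂/y₁ = ½[√(1 + 8Fr₁²) − 1] = ½[√56.790 − 1] = 3.268.
y₂ = 3.268 × 0.4212 = 1.376 m.
V₂ = q/y₂ = 2.261/1.376 = 1.643 m/s. E₁ = y₁ + V₁²/2g = 1.890 m; E₂ = y₂ + V₂²/2g = 1.514 m. ΔE = E₁ − E₂ = 0.3759 m.

ΔE = 0.3759 m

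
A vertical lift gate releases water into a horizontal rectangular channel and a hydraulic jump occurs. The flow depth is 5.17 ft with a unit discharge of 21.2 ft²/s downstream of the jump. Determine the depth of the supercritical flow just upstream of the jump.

y₁ = 0.891 ft

V₂ = q/y₂ = 21.2/5.17 = 4.10 ft/s; Fr₂ = V₂/√(g·y₂) = 0.318.
The Bélanger relation is symmetric: y₁/y₂ = ½[√(1 + 8Fr₂²) − 1] = ½[√1.808 − 1] = 0.172.
y₁ = 0.172 × 5.17 = 0.891 ft.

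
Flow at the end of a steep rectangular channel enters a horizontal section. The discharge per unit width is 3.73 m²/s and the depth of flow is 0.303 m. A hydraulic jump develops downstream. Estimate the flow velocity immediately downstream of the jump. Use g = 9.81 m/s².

V₂ = 1.28 m/s

V₁ = q/y₁ = 3.73/0.303 = 12.3 m/s. Fr₁ = V₁/√(g·y₁) = 12.3/√(9.81×0.303) = 7.14.
From the momentum equation for a rectangular channel, y₂/y₁ = ½[√(1 + 8Fr₁²) − 1] = ½[√408.9 − 1] = 9.61.
y₂ = 9.61 × 0.303 = 2.91 m.
V₂ = q/y₂ = 3.73/2.91 = 1.28 m/s.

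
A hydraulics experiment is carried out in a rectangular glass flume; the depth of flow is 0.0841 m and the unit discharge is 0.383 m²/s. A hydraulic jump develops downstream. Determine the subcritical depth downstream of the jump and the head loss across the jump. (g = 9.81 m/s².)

V₁ = q/y₁ = 0.383/0.0841 = 4.55 m/s. Fr₁ = V₁/√(g·y₁) = 4.55/√(9.81×0.0841) = 5.01.
Bélanger equation: y₂/y₁ = ½[√(1 + 8Fr₁²) − 1] = ½[√202.1 − 1] = 6.61.
y₂ = 6.61 × 0.0841 = 0.556 m.
Head loss: ΔE = (y₂ − y₁)³/(4y₁y₂) = (0.556 − 0.0841)³/(4×0.0841×0.556) = 0.105/0.187 = 0.561 m.

y₂ = 0.556 m; ΔE = 0.561 m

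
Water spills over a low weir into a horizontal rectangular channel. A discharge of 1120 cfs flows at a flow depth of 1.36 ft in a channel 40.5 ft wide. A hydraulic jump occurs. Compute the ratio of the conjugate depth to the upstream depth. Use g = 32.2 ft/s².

y₂/y₁ = 3.87

q = Q/b = 1120/40.5 = 27.7 ft²/s; V₁ = q/y₁ = 20.3 ft/s. Fr₁ = V₁/√(g·y₁) = 3.07.
From the momentum equation for a rectangular channel, y₂/y₁ = ½[√(1 + 8Fr₁²) − 1] = ½[√76.53 − 1] = 3.87.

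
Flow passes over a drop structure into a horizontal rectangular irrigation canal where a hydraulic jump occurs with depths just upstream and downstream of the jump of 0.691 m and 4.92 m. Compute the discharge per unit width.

q = 9.67 m²/s

For a rectangular channel the momentum equation gives q² = ½·g·y₁·y₂·(y₁ + y₂) = ½×9.81×0.691×4.92×5.61 = 93.6.
q = √93.6 = 9.67 m²/s.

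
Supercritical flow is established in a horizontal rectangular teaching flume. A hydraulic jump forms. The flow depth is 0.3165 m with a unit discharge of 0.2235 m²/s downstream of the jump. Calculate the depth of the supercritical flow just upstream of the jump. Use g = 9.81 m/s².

V₂ = q/y₂ = 0.2235/0.3165 = 0.7062 m/s; Fr₂ = V₂/√(g·y₂) = 0.4008.
Since the conjugate-depth ratio holds either way, y₁/y₂ = ½[√(1 + 8Fr₂²) − 1] = ½[√2.2849 − 1] = 0.2558.
y₁ = 0.2558 × 0.3165 = 0.08096 m.

y₁ = 0.08096 m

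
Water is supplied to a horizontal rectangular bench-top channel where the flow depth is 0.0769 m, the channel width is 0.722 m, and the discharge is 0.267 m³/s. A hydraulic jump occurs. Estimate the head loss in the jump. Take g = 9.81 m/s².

ΔE = 0.669 m

q = Q/b = 0.267/0.722 = 0.370 m²/s; V₁ = q/y₁ = 4.81 m/s. Fr₁ = V₁/√(g·y₁) = 5.54.
Conjugate-depth relation: y₂/y₁ = ½[√(1 + 8Fr₁²) − 1] = ½[√246.2 − 1] = 7.35.
y₂ = 7.35 × 0.0769 = 0.565 m.
V₂ = q/y₂ = 0.370/0.565 = 0.655 m/s. E₁ = y₁ + V₁²/2g = 1.26 m; E₂ = y₂ + V₂²/2g = 0.587 m. ΔE = E₁ − E₂ = 0.669 m.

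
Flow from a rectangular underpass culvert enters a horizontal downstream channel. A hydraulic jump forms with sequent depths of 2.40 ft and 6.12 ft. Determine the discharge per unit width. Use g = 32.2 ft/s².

For a rectangular channel the momentum equation gives q² = ½·g·y₁·y₂·(y₁ + y₂) = ½×32.2×2.40×6.12×8.52 = 2015.
q = √2015 = 44.9 ft²/s.

q = 44.9 ft²/s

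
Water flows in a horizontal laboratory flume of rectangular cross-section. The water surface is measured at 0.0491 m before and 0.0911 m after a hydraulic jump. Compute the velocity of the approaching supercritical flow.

For a rectangular channel the momentum equation gives q² = ½·g·y₁·y₂·(y₁ + y₂) = ½×9.81×0.0491×0.0911×0.140 = 0.00308.
q = √0.00308 = 0.0555 m²/s.
V₁ = q/y₁ = 0.0555/0.0491 = 1.13 m/s.

V₁ = 1.13 m/s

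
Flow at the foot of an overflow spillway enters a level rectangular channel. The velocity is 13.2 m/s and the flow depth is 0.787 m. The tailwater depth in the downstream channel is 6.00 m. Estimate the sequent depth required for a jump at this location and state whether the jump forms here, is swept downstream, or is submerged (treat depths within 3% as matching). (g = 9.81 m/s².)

Fr₁ = V₁/√(g·y₁) = 13.2/√(9.81×0.787) = 4.75.
From the momentum equation for a rectangular channel, y₂/y₁ = ½[√(1 + 8Fr₁²) − 1] = ½[√181.5 − 1] = 6.24.
y₂ = 6.24 × 0.787 = 4.91 m.
Tailwater y_tw = 6.00 m: y_tw > y₂, so the jump is submerged.

y₂ = 4.91 m; the jump is submerged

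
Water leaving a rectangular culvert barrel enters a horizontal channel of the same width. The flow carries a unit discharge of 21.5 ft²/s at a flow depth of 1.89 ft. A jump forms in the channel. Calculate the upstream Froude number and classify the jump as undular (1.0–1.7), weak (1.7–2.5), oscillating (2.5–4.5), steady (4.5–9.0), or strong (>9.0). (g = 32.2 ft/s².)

V₁ = q/y₁ = 21.5/1.89 = 11.4 ft/s. Fr₁ = V₁/√(g·y₁) = 11.4/√(32.2×1.89) = 1.46.
Fr₁ = 1.46 lies in the undular range.

Fr₁ = 1.46; undular jump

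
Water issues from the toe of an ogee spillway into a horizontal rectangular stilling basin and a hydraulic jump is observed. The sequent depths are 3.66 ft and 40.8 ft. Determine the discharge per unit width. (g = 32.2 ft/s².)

For a rectangular channel the momentum equation gives q² = ½·g·y₁·y₂·(y₁ + y₂) = ½×32.2×3.66×40.8×44.5 = 106890.
q = √106890 = 327 ft²/s.

q = 327 ft²/s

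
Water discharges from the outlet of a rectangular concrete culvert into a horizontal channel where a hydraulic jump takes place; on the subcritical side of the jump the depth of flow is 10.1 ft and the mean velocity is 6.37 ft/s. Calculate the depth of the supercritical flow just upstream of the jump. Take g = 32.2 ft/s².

y₁ = 2.09 ft

Fr₂ = V₂/√(g·y₂) = 6.37/√(32.2×10.1) = 0.353.
From the momentum equation (using Fr₂), y₁/y₂ = ½[√(1 + 8Fr₂²) − 1] = ½[√1.998 − 1] = 0.207.
y₁ = 0.207 × 10.1 = 2.09 ft.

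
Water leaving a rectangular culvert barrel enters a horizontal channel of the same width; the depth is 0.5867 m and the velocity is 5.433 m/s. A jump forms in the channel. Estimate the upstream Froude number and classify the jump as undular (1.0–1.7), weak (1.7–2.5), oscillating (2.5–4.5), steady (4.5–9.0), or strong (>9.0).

Fr₁ = V₁/√(g·y₁) = 5.433/√(9.81×0.5867) = 2.265.
Fr₁ = 2.265 lies in the weak range.

Fr₁ = 2.265; weak jump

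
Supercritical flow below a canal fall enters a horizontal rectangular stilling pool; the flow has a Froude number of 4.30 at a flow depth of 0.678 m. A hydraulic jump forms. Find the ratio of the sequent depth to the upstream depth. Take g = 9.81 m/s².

Fr₁ = 4.30 (given).
Conjugate-depth relation: y₂/y₁ = ½[√(1 + 8Fr₁²) − 1] = ½[√148.9 − 1] = 5.60.

y₂/y₁ = 5.60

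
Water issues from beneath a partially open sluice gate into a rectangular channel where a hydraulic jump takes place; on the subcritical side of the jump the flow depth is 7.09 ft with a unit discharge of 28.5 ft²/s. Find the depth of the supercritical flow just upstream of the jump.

V₂ = q/y₂ = 28.5/7.09 = 4.02 ft/s; Fr₂ = V₂/√(g·y₂) = 0.266.
From the momentum equation (using Fr₂), y₁/y₂ = ½[√(1 + 8Fr₂²) − 1] = ½[√1.566 − 1] = 0.126.
y₁ = 0.126 × 7.09 = 0.892 ft.

y₁ = 0.892 ft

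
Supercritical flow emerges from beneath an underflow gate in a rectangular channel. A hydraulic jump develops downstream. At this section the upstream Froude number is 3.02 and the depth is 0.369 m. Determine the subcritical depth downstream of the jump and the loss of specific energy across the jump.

y₂ = 1.40 m; ΔE = 0.533 m

Fr₁ = 3.02 (given).
By Bélanger, y₂/y₁ = ½[√(1 + 8Fr₁²) − 1] = ½[√73.96 − 1] = 3.80.
y₂ = 3.80 × 0.369 = 1.40 m.
Head loss: ΔE = (y₂ − y₁)³/(4y₁y₂) = (1.40 − 0.369)³/(4×0.369×1.40) = 1.10/2.07 = 0.533 m.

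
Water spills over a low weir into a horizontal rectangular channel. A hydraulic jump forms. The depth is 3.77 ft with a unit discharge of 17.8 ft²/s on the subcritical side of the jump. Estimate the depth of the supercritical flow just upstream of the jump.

y₁ = 1.08 ft

V₂ = q/y₂ = 17.8/3.77 = 4.72 ft/s; Fr₂ = V₂/√(g·y₂) = 0.429.
The Bélanger relation is symmetric: y₁/y₂ = ½[√(1 + 8Fr₂²) − 1] = ½[√2.469 − 1] = 0.286.
y₁ = 0.286 × 3.77 = 1.08 ft.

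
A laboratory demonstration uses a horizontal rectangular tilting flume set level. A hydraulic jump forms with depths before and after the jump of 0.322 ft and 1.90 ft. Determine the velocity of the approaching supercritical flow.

For a rectangular channel the momentum equation gives q² = ½·g·y₁·y₂·(y₁ + y₂) = ½×32.2×0.322×1.90×2.22 = 21.9.
q = √21.9 = 4.68 ft²/s.
V₁ = q/y₁ = 4.68/0.322 = 14.5 ft/s.

V₁ = 14.5 ft/s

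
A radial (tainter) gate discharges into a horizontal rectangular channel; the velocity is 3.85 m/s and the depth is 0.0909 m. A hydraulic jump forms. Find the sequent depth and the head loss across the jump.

y₂ = 0.481 m; ΔE = 0.339 m

Fr₁ = V₁/√(g·y₁) = 3.85/√(9.81×0.0909) = 4.08.
By Bélanger, y₂/y₁ = ½[√(1 + 8Fr₁²) − 1] = ½[√134.0 − 1] = 5.29.
y₂ = 5.29 × 0.0909 = 0.481 m.
Head loss: ΔE = (y₂ − y₁)³/(4y₁y₂) = (0.481 − 0.0909)³/(4×0.0909×0.481) = 0.0592/0.175 = 0.339 m.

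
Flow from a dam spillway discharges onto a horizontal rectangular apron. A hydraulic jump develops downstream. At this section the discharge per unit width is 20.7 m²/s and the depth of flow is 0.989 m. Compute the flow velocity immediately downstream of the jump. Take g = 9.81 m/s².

V₁ = q/y₁ = 20.7/0.989 = 20.9 m/s. Fr₁ = V₁/√(g·y₁) = 20.9/√(9.81×0.989) = 6.72.
By Bélanger, y₂/y₁ = ½[√(1 + 8Fr₁²) − 1] = ½[√362.2 − 1] = 9.02.
y₂ = 9.02 × 0.989 = 8.92 m.
V₂ = q/y₂ = 20.7/8.92 = 2.32 m/s.

V₂ = 2.32 m/s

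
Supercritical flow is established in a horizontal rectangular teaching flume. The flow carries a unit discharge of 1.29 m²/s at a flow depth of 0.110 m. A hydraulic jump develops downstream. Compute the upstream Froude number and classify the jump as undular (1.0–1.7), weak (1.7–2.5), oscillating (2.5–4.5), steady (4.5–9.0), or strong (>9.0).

Fr₁ = 11.3; strong jump

V₁ = q/y₁ = 1.29/0.110 = 11.7 m/s. Fr₁ = V₁/√(g·y₁) = 11.7/√(9.81×0.110) = 11.3.
Fr₁ = 11.3 lies in the strong range.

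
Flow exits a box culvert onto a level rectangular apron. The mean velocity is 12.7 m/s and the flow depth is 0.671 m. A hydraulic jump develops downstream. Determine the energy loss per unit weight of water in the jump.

Fr₁ = V₁/√(g·y₁) = 12.7/√(9.81×0.671) = 4.95.
Sequent-depth ratio: y₂/y₁ = ½[√(1 + 8Fr₁²) − 1] = ½[√197.0 − 1] = 6.52.
y₂ = 6.52 × 0.671 = 4.37 m.
q = V₁·y₁ = 12.7 × 0.671 = 8.52 m²/s. V₂ = q/y₂ = 8.52/4.37 = 1.95 m/s. E₁ = y₁ + V₁²/2g = 8.89 m; E₂ = y₂ + V₂²/2g = 4.57 m. ΔE = E₁ − E₂ = 4.32 m.

ΔE = 4.32 m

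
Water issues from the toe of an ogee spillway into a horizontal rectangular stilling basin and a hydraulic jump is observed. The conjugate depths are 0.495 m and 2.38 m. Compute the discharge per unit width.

For a rectangular channel the momentum equation gives q² = ½·g·y₁·y₂·(y₁ + y₂) = ½×9.81×0.495×2.38×2.88 = 16.6.
q = √16.6 = 4.08 m²/s.

q = 4.08 m²/s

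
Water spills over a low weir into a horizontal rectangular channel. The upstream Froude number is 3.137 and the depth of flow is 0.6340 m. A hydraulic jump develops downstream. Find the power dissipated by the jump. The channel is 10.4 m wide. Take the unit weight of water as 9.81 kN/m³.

Fr₁ = 3.137 (given).
From the momentum equation for a rectangular channel, y₂/y₁ = ½[√(1 + 8Fr₁²) − 1] = ½[√79.726 − 1] = 3.964.
y₂ = 3.964 × 0.6340 = 2.513 m.
V₁ = Fr₁·√(g·y₁) = 3.137×√(9.81×0.6340) = 7.823 m/s; q = V₁·y₁ = 4.960 m²/s. V₂ = q/y₂ = 4.960/2.513 = 1.973 m/s. E₁ = y₁ + V₁²/2g = 3.754 m; E₂ = y₂ + V₂²/2g = 2.712 m. ΔE = E₁ − E₂ = 1.042 m.
Q = q·b = 4.960 × 10.4 = 51.58 m³/s. P = γ·Q·ΔE = 9.81 × 51.58 × 1.042 = 527.1 kW.

P = 527.1 kW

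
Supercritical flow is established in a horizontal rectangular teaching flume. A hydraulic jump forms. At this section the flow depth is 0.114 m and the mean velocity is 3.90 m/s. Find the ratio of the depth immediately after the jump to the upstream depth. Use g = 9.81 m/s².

y₂/y₁ = 4.74

Fr₁ = V₁/√(g·y₁) = 3.90/√(9.81×0.114) = 3.69.
By Bélanger, y₂/y₁ = ½[√(1 + 8Fr₁²) − 1] = ½[√109.8 − 1] = 4.74.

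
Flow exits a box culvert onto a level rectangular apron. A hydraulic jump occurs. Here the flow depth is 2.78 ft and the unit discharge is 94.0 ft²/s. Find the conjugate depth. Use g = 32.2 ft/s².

y₂ = 12.7 ft

V₁ = q/y₁ = 94.0/2.78 = 33.8 ft/s. Fr₁ = V₁/√(g·y₁) = 33.8/√(32.2×2.78) = 3.57.
From the momentum equation for a rectangular channel, y₂/y₁ = ½[√(1 + 8Fr₁²) − 1] = ½[√103.2 − 1] = 4.58.
y₂ = 4.58 × 2.78 = 12.7 ft.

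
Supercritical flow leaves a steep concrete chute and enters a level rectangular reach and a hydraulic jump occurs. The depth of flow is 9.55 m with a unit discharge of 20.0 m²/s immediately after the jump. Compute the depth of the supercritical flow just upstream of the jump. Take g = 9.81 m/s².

V₂ = q/y₂ = 20.0/9.55 = 2.09 m/s; Fr₂ = V₂/√(g·y₂) = 0.216.
The Bélanger relation is symmetric: y₁/y₂ = ½[√(1 + 8Fr₂²) − 1] = ½[√1.375 − 1] = 0.0862.
y₁ = 0.0862 × 9.55 = 0.823 m.

y₁ = 0.823 m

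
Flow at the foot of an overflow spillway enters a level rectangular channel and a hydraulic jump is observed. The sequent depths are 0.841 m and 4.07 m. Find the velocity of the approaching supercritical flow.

For a rectangular channel the momentum equation gives q² = ½·g·y₁·y₂·(y₁ + y₂) = ½×9.81×0.841×4.07×4.91 = 82.5.
q = √82.5 = 9.08 m²/s.
V₁ = q/y₁ = 9.08/0.841 = 10.8 m/s.

V₁ = 10.8 m/s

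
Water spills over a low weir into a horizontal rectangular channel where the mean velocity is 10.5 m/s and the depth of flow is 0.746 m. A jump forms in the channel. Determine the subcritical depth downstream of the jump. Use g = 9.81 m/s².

y₂ = 3.74 m

Fr₁ = V₁/√(g·y₁) = 10.5/√(9.81×0.746) = 3.88.
By Bélanger, y₂/y₁ = ½[√(1 + 8Fr₁²) − 1] = ½[√121.5 − 1] = 5.01.
y₂ = 5.01 × 0.746 = 3.74 m.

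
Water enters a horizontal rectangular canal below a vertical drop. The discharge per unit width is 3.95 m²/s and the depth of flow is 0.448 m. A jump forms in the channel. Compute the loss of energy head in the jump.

ΔE = 1.83 m

V₁ = q/y₁ = 3.95/0.448 = 8.82 m/s. Fr₁ = V₁/√(g·y₁) = 8.82/√(9.81×0.448) = 4.21.
Bélanger equation: y₂/y₁ = ½[√(1 + 8Fr₁²) − 1] = ½[√142.5 − 1] = 5.47.
y₂ = 5.47 × 0.448 = 2.45 m.
V₂ = q/y₂ = 3.95/2.45 = 1.61 m/s. E₁ = y₁ + V₁²/2g = 4.41 m; E₂ = y₂ + V₂²/2g = 2.58 m. ΔE = E₁ − E₂ = 1.83 m.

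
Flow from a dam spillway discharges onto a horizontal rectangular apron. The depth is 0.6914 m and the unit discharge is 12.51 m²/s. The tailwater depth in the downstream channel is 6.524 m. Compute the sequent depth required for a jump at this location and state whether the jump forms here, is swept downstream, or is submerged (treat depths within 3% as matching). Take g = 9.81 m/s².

V₁ = q/y₁ = 12.51/0.6914 = 18.09 m/s. Fr₁ = V₁/√(g·y₁) = 18.09/√(9.81×0.6914) = 6.948.
Sequent-depth ratio: y₂/y₁ = ½[√(1 + 8Fr₁²) − 1] = ½[√387.14 − 1] = 9.338.
y₂ = 9.338 × 0.6914 = 6.456 m.
Tailwater y_tw = 6.524 m: y_tw ≈ y₂, so the jump forms here.

y₂ = 6.456 m; the jump forms here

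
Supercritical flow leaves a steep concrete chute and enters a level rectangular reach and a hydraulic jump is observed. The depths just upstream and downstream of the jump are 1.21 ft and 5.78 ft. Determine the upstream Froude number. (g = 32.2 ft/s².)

Fr₁ = 3.71

For a rectangular channel the momentum equation gives q² = ½·g·y₁·y₂·(y₁ + y₂) = ½×32.2×1.21×5.78×6.99 = 787.
q = √787 = 28.1 ft²/s.
V₁ = q/y₁ = 23.2 ft/s; Fr₁ = V₁/√(g·y₁) = 3.71.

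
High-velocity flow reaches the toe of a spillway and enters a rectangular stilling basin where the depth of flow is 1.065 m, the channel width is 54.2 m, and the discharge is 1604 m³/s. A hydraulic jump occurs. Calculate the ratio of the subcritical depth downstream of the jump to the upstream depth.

y₂/y₁ = 11.67

q = Q/b = 1604/54.2 = 29.59 m²/s; V₁ = q/y₁ = 27.79 m/s. Fr₁ = V₁/√(g·y₁) = 8.597.
By Bélanger, y₂/y₁ = ½[√(1 + 8Fr₁²) − 1] = ½[√592.27 − 1] = 11.67.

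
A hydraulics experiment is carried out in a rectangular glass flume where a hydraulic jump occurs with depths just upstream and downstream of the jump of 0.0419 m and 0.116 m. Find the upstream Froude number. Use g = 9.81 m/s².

For a rectangular channel the momentum equation gives q² = ½·g·y₁·y₂·(y₁ + y₂) = ½×9.81×0.0419×0.116×0.158 = 0.00376.
q = √0.00376 = 0.0614 m²/s.
V₁ = q/y₁ = 1.46 m/s; Fr₁ = V₁/√(g·y₁) = 2.28.

Fr₁ = 2.28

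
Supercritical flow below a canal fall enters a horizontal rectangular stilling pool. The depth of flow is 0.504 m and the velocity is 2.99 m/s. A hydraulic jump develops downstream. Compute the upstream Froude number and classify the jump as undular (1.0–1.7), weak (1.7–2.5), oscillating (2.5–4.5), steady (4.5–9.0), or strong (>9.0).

Fr₁ = 1.34; undular jump

Fr₁ = V₁/√(g·y₁) = 2.99/√(9.81×0.504) = 1.34.
Fr₁ = 1.34 lies in the undular range.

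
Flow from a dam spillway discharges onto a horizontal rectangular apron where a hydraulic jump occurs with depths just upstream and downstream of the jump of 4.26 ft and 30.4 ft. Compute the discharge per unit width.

q = 269 ft²/s

For a rectangular channel the momentum equation gives q² = ½·g·y₁·y₂·(y₁ + y₂) = ½×32.2×4.26×30.4×34.7 = 72267.
q = √72267 = 269 ft²/s.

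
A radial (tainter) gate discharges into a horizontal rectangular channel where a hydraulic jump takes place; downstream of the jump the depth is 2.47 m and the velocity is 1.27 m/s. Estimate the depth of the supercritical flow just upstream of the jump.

Fr₂ = V₂/√(g·y₂) = 1.27/√(9.81×2.47) = 0.258.
From the momentum equation (using Fr₂), y₁/y₂ = ½[√(1 + 8Fr₂²) − 1] = ½[√1.533 − 1] = 0.119.
y₁ = 0.119 × 2.47 = 0.294 m.

y₁ = 0.294 m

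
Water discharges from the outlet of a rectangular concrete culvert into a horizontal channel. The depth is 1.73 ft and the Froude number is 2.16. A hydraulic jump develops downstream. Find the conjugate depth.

Fr₁ = 2.16 (given).
Conjugate-depth relation: y₂/y₁ = ½[√(1 + 8Fr₁²) − 1] = ½[√38.32 − 1] = 2.60.
y₂ = 2.60 × 1.73 = 4.49 ft.

y₂ = 4.49 ft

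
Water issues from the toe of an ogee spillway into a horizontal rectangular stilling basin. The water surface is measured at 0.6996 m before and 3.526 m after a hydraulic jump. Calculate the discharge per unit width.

For a rectangular channel the momentum equation gives q² = ½·g·y₁·y₂·(y₁ + y₂) = ½×9.81×0.6996×3.526×4.226 = 51.13.
q = √51.13 = 7.150 m²/s.

q = 7.150 m²/s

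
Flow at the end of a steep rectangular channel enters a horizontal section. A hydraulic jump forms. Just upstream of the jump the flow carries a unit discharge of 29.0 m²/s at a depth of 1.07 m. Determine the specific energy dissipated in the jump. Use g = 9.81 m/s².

V₁ = q/y₁ = 29.0/1.07 = 27.1 m/s. Fr₁ = V₁/√(g·y₁) = 27.1/√(9.81×1.07) = 8.37.
Sequent-depth ratio: y₂/y₁ = ½[√(1 + 8Fr₁²) − 1] = ½[√560.8 − 1] = 11.3.
y₂ = 11.3 × 1.07 = 12.1 m.
Head loss: ΔE = (y₂ − y₁)³/(4y₁y₂) = (12.1 − 1.07)³/(4×1.07×12.1) = 1355/51.9 = 26.1 m.

ΔE = 26.1 m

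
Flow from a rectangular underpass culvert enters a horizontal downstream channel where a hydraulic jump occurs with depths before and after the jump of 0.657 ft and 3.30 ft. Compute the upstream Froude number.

For a rectangular channel the momentum equation gives q² = ½·g·y₁·y₂·(y₁ + y₂) = ½×32.2×0.657×3.30×3.96 = 138.
q = √138 = 11.8 ft²/s.
V₁ = q/y₁ = 17.9 ft/s; Fr₁ = V₁/√(g·y₁) = 3.89.

Fr₁ = 3.89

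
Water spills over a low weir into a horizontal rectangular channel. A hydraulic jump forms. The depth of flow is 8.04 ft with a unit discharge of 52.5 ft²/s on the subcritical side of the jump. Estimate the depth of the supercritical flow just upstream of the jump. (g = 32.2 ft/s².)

y₁ = 2.10 ft

V₂ = q/y₂ = 52.5/8.04 = 6.53 ft/s; Fr₂ = V₂/√(g·y₂) = 0.406.
Applying the sequent-depth relation in reverse, y₁/y₂ = ½[√(1 + 8Fr₂²) − 1] = ½[√2.318 − 1] = 0.261.
y₁ = 0.261 × 8.04 = 2.10 ft.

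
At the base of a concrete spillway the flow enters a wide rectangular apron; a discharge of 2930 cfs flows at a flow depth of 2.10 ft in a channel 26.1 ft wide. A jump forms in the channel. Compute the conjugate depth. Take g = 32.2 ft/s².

y₂ = 18.3 ft

q = Q/b = 2930/26.1 = 112 ft²/s; V₁ = q/y₁ = 53.5 ft/s. Fr₁ = V₁/√(g·y₁) = 6.50.
By Bélanger, y₂/y₁ = ½[√(1 + 8Fr₁²) − 1] = ½[√339.1 − 1] = 8.71.
y₂ = 8.71 × 2.10 = 18.3 ft.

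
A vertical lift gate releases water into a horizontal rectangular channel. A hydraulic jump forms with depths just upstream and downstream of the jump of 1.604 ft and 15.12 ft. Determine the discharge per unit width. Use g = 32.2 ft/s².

For a rectangular channel the momentum equation gives q² = ½·g·y₁·y₂·(y₁ + y₂) = ½×32.2×1.604×15.12×16.72 = 6530.
q = √6530 = 80.81 ft²/s.

q = 80.81 ft²/s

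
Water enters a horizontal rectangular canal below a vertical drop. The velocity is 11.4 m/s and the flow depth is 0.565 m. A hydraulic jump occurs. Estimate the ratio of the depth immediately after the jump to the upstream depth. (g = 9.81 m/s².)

Fr₁ = V₁/√(g·y₁) = 11.4/√(9.81×0.565) = 4.84.
From the momentum equation for a rectangular channel, y₂/y₁ = ½[√(1 + 8Fr₁²) − 1] = ½[√188.6 − 1] = 6.37.

y₂/y₁ = 6.37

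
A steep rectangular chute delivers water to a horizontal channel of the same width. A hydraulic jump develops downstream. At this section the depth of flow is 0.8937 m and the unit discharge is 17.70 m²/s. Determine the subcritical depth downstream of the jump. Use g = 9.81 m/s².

V₁ = q/y₁ = 17.70/0.8937 = 19.81 m/s. Fr₁ = V₁/√(g·y₁) = 19.81/√(9.81×0.8937) = 6.689.
Conjugate-depth relation: y₂/y₁ = ½[√(1 + 8Fr₁²) − 1] = ½[√358.93 − 1] = 8.973.
y₂ = 8.973 × 0.8937 = 8.019 m.

y₂ = 8.019 m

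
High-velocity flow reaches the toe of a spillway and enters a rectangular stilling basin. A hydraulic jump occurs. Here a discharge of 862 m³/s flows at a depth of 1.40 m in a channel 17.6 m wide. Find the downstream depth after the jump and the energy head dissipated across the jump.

q = Q/b = 862/17.6 = 49.0 m²/s; V₁ = q/y₁ = 35.0 m/s. Fr₁ = V₁/√(g·y₁) = 9.44.
Bélanger equation: y₂/y₁ = ½[√(1 + 8Fr₁²) − 1] = ½[√713.9 − 1] = 12.9.
y₂ = 12.9 × 1.40 = 18.0 m.
V₂ = q/y₂ = 49.0/18.0 = 2.72 m/s. E₁ = y₁ + V₁²/2g = 63.8 m; E₂ = y₂ + V₂²/2g = 18.4 m. ΔE = E₁ − E₂ = 45.4 m.

y₂ = 18.0 m; ΔE = 45.4 m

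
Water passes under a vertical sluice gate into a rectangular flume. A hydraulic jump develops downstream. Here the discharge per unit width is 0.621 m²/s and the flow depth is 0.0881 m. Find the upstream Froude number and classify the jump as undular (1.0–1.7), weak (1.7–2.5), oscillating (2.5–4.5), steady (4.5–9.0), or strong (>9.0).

Fr₁ = 7.58; steady jump

V₁ = q/y₁ = 0.621/0.0881 = 7.05 m/s. Fr₁ = V₁/√(g·y₁) = 7.05/√(9.81×0.0881) = 7.58.
Fr₁ = 7.58 lies in the steady range.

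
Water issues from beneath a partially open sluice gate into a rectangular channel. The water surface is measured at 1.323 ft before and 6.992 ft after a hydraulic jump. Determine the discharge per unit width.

q = 35.19 ft²/s

For a rectangular channel the momentum equation gives q² = ½·g·y₁·y₂·(y₁ + y₂) = ½×32.2×1.323×6.992×8.315 = 1238.
q = √1238 = 35.19 ft²/s.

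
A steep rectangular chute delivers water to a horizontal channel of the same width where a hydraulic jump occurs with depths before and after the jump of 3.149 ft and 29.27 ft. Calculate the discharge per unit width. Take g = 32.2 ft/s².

q = 219.3 ft²/s

For a rectangular channel the momentum equation gives q² = ½·g·y₁·y₂·(y₁ + y₂) = ½×32.2×3.149×29.27×32.42 = 48108.
q = √48108 = 219.3 ft²/s.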